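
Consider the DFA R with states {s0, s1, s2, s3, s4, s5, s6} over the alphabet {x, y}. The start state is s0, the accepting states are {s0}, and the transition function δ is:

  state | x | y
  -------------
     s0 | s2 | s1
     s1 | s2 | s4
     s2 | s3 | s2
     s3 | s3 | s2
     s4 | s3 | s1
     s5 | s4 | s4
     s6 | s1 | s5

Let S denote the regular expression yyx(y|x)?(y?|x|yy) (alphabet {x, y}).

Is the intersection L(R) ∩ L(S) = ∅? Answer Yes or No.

Converting the expression S to a DFA (subset construction, then merging equivalent states) gives the minimal DFA with states {r0, r1, r2, r3, r4, r5, r6, r7}, start state r0, accepting states {r4, r5, r6, r7} and transitions r0: x→r1, y→r2; r1: x→r1, y→r1; r2: x→r1, y→r3; r3: x→r4, y→r1; r4: x→r5, y→r5; r5: x→r6, y→r7; r6: x→r1, y→r1; r7: x→r1, y→r6.
Exploring the product automaton R × S from the start pair (s0, r0), following both machines on each input symbol, reaches 13 state pairs: (s0, r0), (s2, r1), (s1, r2), (s3, r1), (s4, r3), (s3, r4), (s1, r1), (s3, r5), (s2, r5), (s4, r1), (s3, r6), (s2, r7), (s2, r6).
R accepts in {s0} and S accepts in {r4, r5, r6, r7}; no reachable pair has both components accepting, so no string drives both machines to acceptance simultaneously and L(R) ∩ L(S) = ∅.
So no string is accepted by both, and the intersection is empty.

Yes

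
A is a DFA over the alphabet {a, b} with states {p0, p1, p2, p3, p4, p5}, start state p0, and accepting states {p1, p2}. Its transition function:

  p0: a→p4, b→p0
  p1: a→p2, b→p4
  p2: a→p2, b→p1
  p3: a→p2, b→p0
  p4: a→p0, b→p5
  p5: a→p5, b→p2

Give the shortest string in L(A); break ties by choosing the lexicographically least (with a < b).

A breadth-first search from p0 reaches an accepting state first via the path p0 → p4 → p5 → p2 on input abb.
No string of length < 3 is accepted (BFS exhausts all shorter strings without reaching an accepting state), and abb is the lexicographically least accepting string of length 3.

abb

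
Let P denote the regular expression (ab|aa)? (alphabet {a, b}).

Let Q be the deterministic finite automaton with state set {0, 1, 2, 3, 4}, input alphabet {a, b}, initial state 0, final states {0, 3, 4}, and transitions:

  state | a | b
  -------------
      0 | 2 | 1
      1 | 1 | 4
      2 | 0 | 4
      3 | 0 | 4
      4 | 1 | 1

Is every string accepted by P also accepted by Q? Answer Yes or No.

Converting the expression P to a DFA (subset construction, then merging equivalent states) gives the minimal DFA with states {p0, p1, p2, p3}, start state p0, accepting states {p0, p3} and transitions p0: a→p1, b→p2; p1: a→p3, b→p3; p2: a→p2, b→p2; p3: a→p2, b→p2.
Exploring the product automaton P × Q from the start pair (p0, 0), following both machines on each input symbol, reaches 8 state pairs: (p0, 0), (p1, 2), (p2, 1), (p3, 0), (p3, 4), (p2, 4), (p2, 2), (p2, 0).
P accepts in {p0, p3} and Q accepts in {0, 3, 4}. The reachable pairs whose P-component is accepting are (p0, 0), (p3, 0), (p3, 4); in each of them the Q-component is accepting too, so the product for L(P) \ L(Q) (P-component accepting, Q-component rejecting) has no reachable accepting pair and the difference is empty.
Hence every string in L(P) is also in L(Q).

Yes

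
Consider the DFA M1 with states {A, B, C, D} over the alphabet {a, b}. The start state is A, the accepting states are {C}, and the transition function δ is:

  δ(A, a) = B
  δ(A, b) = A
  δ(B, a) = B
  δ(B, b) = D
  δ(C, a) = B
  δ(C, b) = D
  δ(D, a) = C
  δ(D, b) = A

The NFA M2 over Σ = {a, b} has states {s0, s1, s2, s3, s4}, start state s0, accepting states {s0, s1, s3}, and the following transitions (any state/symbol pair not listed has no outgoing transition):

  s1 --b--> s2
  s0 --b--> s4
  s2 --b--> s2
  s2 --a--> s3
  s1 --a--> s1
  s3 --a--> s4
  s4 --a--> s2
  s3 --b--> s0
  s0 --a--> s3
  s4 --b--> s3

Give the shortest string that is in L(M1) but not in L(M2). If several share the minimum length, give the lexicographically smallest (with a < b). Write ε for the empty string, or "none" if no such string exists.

The string aaba is accepted by M1 but not by M2.
No shorter string lies in the difference, and aaba is the lexicographically first length-4 string in L(M1) \ L(M2).

aaba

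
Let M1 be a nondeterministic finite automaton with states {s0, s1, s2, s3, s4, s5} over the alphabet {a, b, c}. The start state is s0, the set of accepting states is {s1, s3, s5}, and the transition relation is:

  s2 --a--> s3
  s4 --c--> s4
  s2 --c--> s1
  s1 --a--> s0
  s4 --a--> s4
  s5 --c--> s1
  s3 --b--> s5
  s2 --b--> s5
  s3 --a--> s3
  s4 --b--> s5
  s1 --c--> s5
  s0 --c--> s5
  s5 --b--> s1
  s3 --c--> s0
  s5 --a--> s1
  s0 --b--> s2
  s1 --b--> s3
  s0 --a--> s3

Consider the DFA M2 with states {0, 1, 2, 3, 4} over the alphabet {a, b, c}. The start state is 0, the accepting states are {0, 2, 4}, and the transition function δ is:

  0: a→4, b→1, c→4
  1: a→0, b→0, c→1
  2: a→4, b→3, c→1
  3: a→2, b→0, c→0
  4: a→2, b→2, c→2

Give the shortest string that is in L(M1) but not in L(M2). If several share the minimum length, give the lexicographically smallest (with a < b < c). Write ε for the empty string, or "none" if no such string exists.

bc

The string bc is accepted by M1 but not by M2.
No shorter string lies in the difference, and bc is the lexicographically first length-2 string in L(M1) \ L(M2).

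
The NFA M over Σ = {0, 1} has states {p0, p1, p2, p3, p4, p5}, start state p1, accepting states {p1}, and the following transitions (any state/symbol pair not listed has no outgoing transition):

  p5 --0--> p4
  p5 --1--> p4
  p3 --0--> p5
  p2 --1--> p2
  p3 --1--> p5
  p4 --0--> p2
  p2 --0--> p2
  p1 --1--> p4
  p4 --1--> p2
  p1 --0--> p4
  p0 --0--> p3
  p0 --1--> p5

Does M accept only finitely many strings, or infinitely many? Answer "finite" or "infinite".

finite

The useful states (reachable from p1 and able to reach an accepting state) are {p1}.
Restricted to these states the transition graph has no cycle, so every accepting path has bounded length and L is finite.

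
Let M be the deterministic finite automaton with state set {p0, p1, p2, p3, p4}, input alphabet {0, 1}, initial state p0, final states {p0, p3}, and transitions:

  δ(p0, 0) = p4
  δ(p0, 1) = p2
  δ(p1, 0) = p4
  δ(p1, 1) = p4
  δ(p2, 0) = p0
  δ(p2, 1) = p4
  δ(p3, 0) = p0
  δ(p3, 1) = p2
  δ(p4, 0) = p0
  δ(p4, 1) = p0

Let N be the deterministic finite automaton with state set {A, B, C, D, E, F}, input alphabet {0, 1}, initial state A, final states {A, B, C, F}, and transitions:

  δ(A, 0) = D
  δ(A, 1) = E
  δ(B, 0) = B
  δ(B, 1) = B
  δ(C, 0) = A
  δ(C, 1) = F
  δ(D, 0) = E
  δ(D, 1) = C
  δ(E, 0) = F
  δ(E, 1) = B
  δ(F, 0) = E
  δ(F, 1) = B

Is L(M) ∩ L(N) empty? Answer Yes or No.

No

The empty string ε is accepted by both M and N.
Hence L(M) ∩ L(N) ≠ ∅.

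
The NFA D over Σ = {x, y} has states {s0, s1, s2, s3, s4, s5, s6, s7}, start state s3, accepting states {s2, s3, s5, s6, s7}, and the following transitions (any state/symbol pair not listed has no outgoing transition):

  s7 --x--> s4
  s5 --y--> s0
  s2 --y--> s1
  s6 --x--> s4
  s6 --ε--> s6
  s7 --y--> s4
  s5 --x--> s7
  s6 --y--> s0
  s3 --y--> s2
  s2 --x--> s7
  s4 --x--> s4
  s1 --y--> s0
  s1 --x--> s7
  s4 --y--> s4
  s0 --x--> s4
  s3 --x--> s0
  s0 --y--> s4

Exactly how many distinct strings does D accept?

The useful subgraph on states {s1, s2, s3, s7} is acyclic, so L(D) is finite; the longest accepting path visits 4 useful states, giving maximum string length 3.
Counting accepting paths from s3 by length: 1 of length 0, 1 of length 1, 1 of length 2, 1 of length 3. Total 4.

4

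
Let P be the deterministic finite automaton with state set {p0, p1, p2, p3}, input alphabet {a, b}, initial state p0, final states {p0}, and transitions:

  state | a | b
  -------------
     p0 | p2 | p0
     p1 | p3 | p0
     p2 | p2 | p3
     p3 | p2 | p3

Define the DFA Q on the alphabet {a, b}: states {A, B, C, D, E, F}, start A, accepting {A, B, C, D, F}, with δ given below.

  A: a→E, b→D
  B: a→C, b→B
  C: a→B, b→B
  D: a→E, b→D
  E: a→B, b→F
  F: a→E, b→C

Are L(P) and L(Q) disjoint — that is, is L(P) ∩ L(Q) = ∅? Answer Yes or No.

No

The empty string ε is accepted by both P and Q.
Hence L(P) ∩ L(Q) ≠ ∅.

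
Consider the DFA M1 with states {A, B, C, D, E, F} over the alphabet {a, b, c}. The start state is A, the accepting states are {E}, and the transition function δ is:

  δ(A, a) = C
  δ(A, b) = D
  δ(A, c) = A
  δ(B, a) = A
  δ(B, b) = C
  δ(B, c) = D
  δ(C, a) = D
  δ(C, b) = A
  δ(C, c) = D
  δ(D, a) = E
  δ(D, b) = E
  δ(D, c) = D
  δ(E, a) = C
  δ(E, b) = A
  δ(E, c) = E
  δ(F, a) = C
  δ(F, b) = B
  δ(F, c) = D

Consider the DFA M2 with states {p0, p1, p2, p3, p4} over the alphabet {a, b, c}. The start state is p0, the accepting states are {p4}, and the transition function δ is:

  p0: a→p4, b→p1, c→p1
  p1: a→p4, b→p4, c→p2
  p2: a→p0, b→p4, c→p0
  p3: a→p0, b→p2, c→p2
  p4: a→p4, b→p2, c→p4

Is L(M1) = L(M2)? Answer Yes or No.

No

The string aab is accepted by M1 but rejected by M2.
So L(M1) ≠ L(M2).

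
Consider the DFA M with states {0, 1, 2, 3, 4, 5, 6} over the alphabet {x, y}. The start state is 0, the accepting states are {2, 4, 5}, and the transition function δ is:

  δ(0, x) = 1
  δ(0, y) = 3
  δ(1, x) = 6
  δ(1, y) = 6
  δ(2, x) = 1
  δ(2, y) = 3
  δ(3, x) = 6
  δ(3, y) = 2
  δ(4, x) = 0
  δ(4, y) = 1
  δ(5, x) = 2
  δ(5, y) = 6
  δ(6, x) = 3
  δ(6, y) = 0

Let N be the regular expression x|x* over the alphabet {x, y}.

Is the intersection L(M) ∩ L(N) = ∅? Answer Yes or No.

Converting the expression N to a DFA (subset construction, then merging equivalent states) gives the minimal DFA with states {n0, n1}, start state n0, accepting states {n0} and transitions n0: x→n0, y→n1; n1: x→n1, y→n1.
Exploring the product automaton M × N from the start pair (0, n0), following both machines on each input symbol, reaches 9 state pairs: (0, n0), (1, n0), (3, n1), (6, n0), (6, n1), (2, n1), (3, n0), (0, n1), (1, n1).
M accepts in {2, 4, 5} and N accepts in {n0}; no reachable pair has both components accepting, so no string drives both machines to acceptance simultaneously and L(M) ∩ L(N) = ∅.
So no string is accepted by both, and the intersection is empty.

Yes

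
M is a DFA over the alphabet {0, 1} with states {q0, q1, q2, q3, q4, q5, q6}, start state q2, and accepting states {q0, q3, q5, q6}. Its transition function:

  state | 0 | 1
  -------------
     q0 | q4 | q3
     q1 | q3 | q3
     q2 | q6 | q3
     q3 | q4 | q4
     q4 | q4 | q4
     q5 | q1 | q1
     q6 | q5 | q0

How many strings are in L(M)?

The useful subgraph on states {q0, q1, q2, q3, q5, q6} is acyclic, so L(M) is finite; the longest accepting path visits 5 useful states, giving maximum string length 4.
Counting accepting paths from q2 by length: 2 of length 1, 2 of length 2, 1 of length 3, 4 of length 4. Total 9.

9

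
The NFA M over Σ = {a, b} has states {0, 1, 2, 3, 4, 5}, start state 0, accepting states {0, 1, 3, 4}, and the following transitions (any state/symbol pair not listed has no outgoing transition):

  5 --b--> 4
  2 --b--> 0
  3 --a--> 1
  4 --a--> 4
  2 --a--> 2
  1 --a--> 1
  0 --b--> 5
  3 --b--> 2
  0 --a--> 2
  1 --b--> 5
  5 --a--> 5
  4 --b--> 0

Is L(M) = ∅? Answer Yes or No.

The empty string ε is accepted: the run 0 ends in the accepting state 0.
Since at least one string is accepted, L(M) is not empty.

No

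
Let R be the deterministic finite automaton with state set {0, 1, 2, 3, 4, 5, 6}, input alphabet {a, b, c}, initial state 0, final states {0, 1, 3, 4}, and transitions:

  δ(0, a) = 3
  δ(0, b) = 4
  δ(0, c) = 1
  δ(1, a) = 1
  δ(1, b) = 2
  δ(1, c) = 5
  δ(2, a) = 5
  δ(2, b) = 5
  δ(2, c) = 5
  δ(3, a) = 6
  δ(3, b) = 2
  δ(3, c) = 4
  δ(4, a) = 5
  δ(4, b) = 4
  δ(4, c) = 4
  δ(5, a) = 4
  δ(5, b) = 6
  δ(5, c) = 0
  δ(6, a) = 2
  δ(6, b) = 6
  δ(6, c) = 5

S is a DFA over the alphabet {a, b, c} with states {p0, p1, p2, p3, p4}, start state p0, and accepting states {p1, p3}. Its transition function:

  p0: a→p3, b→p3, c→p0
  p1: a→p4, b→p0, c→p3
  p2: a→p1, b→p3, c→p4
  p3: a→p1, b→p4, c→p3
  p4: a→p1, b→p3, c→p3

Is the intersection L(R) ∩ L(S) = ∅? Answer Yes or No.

The string a is accepted by both R and S.
Hence L(R) ∩ L(S) ≠ ∅.

No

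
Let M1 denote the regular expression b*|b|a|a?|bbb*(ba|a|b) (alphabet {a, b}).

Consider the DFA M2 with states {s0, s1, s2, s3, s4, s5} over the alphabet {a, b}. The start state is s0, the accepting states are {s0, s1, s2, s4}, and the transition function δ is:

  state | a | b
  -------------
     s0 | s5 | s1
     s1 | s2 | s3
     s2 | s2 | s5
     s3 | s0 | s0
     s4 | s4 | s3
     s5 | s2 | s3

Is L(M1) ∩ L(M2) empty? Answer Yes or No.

The empty string ε is accepted by both M1 and M2.
Hence L(M1) ∩ L(M2) ≠ ∅.

No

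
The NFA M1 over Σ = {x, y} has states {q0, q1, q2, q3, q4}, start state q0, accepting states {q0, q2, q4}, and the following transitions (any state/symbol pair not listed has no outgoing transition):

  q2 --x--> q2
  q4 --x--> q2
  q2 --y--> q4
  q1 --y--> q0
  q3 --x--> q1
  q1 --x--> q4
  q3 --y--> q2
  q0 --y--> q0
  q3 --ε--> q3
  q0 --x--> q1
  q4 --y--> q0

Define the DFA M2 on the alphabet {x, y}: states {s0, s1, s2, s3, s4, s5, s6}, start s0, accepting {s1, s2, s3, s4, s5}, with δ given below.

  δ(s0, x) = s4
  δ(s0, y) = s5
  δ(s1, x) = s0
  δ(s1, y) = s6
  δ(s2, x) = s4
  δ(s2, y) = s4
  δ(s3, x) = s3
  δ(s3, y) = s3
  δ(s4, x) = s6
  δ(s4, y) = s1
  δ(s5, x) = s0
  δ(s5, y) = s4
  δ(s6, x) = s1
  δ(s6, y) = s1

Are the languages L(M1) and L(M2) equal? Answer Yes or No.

The empty string ε is accepted by M1 but rejected by M2.
So L(M1) ≠ L(M2).

No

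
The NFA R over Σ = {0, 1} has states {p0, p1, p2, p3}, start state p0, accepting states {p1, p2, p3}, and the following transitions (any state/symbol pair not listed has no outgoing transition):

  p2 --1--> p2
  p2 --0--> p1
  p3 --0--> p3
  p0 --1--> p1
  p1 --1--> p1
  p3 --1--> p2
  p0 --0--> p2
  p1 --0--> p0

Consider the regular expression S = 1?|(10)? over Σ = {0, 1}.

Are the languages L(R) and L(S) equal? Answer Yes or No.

No

The string 0 is accepted by R but rejected by S.
So L(R) ≠ L(S).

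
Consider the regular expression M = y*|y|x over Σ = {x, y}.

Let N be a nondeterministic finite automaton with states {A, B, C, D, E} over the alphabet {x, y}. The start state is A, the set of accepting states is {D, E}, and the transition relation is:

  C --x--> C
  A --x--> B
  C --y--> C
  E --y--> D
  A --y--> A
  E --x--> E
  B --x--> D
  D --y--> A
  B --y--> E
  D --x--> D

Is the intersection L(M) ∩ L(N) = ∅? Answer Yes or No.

Yes

Converting the expression M to a DFA (subset construction, then merging equivalent states) gives the minimal DFA with states {m0, m1, m2, m3}, start state m0, accepting states {m0, m1, m2} and transitions m0: x→m1, y→m2; m1: x→m3, y→m3; m2: x→m3, y→m2; m3: x→m3, y→m3.
Exploring the product automaton M × N from the start pair (m0, A), following both machines on each input symbol, reaches 7 state pairs: (m0, A), (m1, B), (m2, A), (m3, D), (m3, E), (m3, B), (m3, A).
M accepts in {m0, m1, m2} and N accepts in {D, E}; no reachable pair has both components accepting, so no string drives both machines to acceptance simultaneously and L(M) ∩ L(N) = ∅.
So no string is accepted by both, and the intersection is empty.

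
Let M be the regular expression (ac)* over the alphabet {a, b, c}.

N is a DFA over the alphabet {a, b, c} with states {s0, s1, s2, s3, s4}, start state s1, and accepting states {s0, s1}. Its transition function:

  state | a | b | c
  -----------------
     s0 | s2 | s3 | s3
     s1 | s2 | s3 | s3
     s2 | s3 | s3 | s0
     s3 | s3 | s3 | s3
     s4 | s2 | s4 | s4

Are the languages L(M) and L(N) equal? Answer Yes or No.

Yes

Converting the expression M to a DFA (subset construction, then merging equivalent states) gives the minimal DFA with states {m0, m1, m2}, start state m0, accepting states {m0} and transitions m0: a→m1, b→m2, c→m2; m1: a→m2, b→m2, c→m0; m2: a→m2, b→m2, c→m2.
Exploring the product automaton M × N from the start pair (m0, s1), following both machines on each input symbol, reaches 4 state pairs: (m0, s1), (m1, s2), (m2, s3), (m0, s0).
M accepts in {m0} and N accepts in {s0, s1}. In every reachable pair the two components are either both accepting — (m0, s1), (m0, s0) — or both non-accepting, so no string is accepted by exactly one of the machines: L(M) \ L(N) and L(N) \ L(M) are both empty.
Hence every string is accepted by M iff it is accepted by N, and the two languages coincide.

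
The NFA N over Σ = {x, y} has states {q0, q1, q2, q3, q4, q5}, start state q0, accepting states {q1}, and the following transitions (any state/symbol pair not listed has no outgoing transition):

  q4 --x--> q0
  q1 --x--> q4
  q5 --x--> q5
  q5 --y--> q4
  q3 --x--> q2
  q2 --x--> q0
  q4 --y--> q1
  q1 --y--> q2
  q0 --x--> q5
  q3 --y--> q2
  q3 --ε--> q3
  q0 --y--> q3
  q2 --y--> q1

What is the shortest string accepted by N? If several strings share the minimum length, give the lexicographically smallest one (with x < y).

A breadth-first search from q0 reaches an accepting state first via the path q0 → q5 → q4 → q1 on input xyy.
No string of length < 3 is accepted (BFS exhausts all shorter strings without reaching an accepting state), and xyy is the lexicographically least accepting string of length 3.

xyy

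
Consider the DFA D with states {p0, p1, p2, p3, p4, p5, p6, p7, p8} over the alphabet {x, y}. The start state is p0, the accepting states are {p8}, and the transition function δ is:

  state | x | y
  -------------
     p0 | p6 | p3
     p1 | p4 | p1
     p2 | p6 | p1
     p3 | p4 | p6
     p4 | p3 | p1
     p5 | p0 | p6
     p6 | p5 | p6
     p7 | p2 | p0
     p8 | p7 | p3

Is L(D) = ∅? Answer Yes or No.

Yes

The states reachable from the start state are {p0, p1, p3, p4, p5, p6}.
None of the accepting states {p8} is reachable, so no string is accepted and L(D) = ∅.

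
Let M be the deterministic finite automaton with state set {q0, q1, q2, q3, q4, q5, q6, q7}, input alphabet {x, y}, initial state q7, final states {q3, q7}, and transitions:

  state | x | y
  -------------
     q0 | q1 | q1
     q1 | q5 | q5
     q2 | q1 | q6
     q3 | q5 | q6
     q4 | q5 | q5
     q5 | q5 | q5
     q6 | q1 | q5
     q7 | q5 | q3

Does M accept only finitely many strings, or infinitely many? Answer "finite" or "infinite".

finite

The useful states (reachable from q7 and able to reach an accepting state) are {q3, q7}.
Restricted to these states the transition graph has no cycle, so every accepting path has bounded length and L is finite.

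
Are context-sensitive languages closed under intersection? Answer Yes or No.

An LBA keeps a copy of the input on a second track, runs the LBA for L₁, and if that accepts restores the input and runs the LBA for L₂; linear space suffices, so L₁ ∩ L₂ is context-sensitive.
So the context-sensitive languages are closed under intersection.

Yes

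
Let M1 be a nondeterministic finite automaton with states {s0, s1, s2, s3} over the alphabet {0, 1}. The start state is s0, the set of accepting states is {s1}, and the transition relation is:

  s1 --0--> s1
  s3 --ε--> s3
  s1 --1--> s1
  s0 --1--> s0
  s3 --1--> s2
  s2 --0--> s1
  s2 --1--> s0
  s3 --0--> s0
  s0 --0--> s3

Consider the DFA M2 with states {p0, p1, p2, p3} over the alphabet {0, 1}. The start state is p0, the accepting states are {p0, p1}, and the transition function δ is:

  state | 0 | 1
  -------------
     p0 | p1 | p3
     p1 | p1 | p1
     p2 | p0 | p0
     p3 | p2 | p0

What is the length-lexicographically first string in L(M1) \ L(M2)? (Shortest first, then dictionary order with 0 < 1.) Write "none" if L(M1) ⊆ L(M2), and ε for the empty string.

Exploring the product automaton M1 × M2 from the start pair (s0, p0), following both machines on each input symbol, reaches 8 state pairs: (s0, p0), (s3, p1), (s0, p3), (s0, p1), (s2, p1), (s3, p2), (s1, p1), (s2, p0).
M1 accepts in {s1} and M2 accepts in {p0, p1}. The reachable pairs whose M1-component is accepting are (s1, p1); in each of them the M2-component is accepting too, so the product for L(M1) \ L(M2) (M1-component accepting, M2-component rejecting) has no reachable accepting pair and the difference is empty.
So every string accepted by M1 is also accepted by M2: L(M1) \ L(M2) = ∅ and there is no such string.

none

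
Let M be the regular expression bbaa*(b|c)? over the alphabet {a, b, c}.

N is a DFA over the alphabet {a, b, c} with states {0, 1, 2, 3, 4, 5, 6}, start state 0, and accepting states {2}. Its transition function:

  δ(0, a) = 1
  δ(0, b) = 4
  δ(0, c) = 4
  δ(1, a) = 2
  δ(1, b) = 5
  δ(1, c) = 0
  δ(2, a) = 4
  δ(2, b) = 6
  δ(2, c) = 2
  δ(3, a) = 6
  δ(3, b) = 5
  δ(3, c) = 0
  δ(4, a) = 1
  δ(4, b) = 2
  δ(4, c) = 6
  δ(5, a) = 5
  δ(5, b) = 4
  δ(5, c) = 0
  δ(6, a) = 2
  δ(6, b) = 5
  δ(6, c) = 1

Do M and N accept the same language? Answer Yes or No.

No

The string bba is accepted by M but rejected by N.
So L(M) ≠ L(N).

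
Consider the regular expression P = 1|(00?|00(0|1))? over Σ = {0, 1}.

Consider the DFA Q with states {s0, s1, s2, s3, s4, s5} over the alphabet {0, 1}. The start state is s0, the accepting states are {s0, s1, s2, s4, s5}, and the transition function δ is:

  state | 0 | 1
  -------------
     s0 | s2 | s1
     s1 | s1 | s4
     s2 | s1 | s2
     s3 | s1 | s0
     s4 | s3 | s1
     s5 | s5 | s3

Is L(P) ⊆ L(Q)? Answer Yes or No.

Converting the expression P to a DFA (subset construction, then merging equivalent states) gives the minimal DFA with states {p0, p1, p2, p3, p4}, start state p0, accepting states {p0, p1, p2, p3} and transitions p0: 0→p1, 1→p2; p1: 0→p3, 1→p4; p2: 0→p4, 1→p4; p3: 0→p2, 1→p2; p4: 0→p4, 1→p4.
Exploring the product automaton P × Q from the start pair (p0, s0), following both machines on each input symbol, reaches 10 state pairs: (p0, s0), (p1, s2), (p2, s1), (p3, s1), (p4, s2), (p4, s1), (p4, s4), (p2, s4), (p4, s3), (p4, s0).
P accepts in {p0, p1, p2, p3} and Q accepts in {s0, s1, s2, s4, s5}. The reachable pairs whose P-component is accepting are (p0, s0), (p1, s2), (p2, s1), (p3, s1), (p2, s4); in each of them the Q-component is accepting too, so the product for L(P) \ L(Q) (P-component accepting, Q-component rejecting) has no reachable accepting pair and the difference is empty.
Hence every string in L(P) is also in L(Q).

Yes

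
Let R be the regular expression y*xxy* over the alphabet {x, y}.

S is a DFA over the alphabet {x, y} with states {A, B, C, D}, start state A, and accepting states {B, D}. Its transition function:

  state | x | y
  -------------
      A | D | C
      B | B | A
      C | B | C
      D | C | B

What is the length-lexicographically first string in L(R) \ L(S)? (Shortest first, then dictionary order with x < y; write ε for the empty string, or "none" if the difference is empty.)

xx

The string xx is accepted by R but not by S.
No shorter string lies in the difference, and xx is the lexicographically first length-2 string in L(R) \ L(S).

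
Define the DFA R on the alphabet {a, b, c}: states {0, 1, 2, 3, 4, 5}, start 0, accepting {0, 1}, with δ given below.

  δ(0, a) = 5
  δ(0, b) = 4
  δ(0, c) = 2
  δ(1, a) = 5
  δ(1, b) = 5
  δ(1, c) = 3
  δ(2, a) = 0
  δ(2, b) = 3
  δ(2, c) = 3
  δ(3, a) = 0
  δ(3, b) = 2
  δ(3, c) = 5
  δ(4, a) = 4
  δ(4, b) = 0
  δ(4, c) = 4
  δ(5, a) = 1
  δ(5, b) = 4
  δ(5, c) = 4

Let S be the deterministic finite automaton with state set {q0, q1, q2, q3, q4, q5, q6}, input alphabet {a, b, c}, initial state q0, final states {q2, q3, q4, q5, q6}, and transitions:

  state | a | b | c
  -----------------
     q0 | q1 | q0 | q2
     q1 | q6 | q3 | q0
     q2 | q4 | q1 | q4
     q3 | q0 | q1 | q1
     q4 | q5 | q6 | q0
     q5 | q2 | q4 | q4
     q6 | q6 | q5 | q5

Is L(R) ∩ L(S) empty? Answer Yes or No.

No

The string aa is accepted by both R and S.
Hence L(R) ∩ L(S) ≠ ∅.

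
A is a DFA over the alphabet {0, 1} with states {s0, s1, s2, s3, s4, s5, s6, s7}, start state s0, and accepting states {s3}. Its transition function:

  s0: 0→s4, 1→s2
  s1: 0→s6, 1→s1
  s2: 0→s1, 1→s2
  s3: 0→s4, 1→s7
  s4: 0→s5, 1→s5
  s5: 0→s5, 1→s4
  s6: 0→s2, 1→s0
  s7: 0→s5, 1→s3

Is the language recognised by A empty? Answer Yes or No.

The states reachable from the start state are {s0, s1, s2, s4, s5, s6}.
None of the accepting states {s3} is reachable, so no string is accepted and L(A) = ∅.

Yes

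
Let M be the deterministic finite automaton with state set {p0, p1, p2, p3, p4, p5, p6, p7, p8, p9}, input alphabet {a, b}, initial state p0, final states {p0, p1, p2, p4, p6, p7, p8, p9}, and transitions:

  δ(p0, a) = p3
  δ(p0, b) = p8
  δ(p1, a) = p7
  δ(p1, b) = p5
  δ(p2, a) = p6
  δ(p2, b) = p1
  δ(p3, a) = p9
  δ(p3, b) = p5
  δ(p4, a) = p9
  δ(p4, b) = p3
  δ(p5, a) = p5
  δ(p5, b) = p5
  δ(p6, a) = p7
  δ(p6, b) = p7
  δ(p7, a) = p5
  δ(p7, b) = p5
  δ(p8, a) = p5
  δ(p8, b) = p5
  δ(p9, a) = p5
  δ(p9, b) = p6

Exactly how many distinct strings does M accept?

6

The useful subgraph on states {p0, p3, p6, p7, p8, p9} is acyclic, so L(M) is finite; the longest accepting path visits 5 useful states, giving maximum string length 4.
Counting accepting paths from p0 by length: 1 of length 0, 1 of length 1, 1 of length 2, 1 of length 3, 2 of length 4. Total 6.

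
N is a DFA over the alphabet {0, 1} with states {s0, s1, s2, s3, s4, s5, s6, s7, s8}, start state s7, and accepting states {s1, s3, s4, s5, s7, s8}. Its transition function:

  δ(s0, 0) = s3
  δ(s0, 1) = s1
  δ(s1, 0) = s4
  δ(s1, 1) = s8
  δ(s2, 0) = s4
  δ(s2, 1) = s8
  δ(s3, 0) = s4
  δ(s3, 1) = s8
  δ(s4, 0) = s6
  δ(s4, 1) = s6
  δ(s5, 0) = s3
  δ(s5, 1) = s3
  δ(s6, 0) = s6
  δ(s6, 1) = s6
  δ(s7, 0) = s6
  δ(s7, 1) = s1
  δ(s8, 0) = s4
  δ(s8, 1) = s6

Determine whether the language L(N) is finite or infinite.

finite

The useful states (reachable from s7 and able to reach an accepting state) are {s1, s4, s7, s8}.
Restricted to these states the transition graph has no cycle, so every accepting path has bounded length and L is finite.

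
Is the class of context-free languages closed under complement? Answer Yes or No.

CFLs are closed under union, so if they were also closed under complement they would be closed under intersection by De Morgan (L₁ ∩ L₂ is the complement of the union of the complements). But {aⁿbⁿcᵐ} ∩ {aᵐbⁿcⁿ} = {aⁿbⁿcⁿ} is not context-free although both operands are.

No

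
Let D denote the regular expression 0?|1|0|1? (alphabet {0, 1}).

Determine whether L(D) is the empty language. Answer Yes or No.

The empty string ε matches the expression, so it belongs to L(D).
Since L(D) contains at least one string, it is not empty.

No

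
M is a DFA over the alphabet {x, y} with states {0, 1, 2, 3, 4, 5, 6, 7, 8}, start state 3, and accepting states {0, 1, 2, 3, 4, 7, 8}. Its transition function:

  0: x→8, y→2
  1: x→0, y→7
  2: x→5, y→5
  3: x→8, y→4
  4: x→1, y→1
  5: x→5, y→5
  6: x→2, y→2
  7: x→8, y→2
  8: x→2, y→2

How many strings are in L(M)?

The useful subgraph on states {0, 1, 2, 3, 4, 7, 8} is acyclic, so L(M) is finite; the longest accepting path visits 6 useful states, giving maximum string length 5.
Counting accepting paths from 3 by length: 1 of length 0, 2 of length 1, 4 of length 2, 4 of length 3, 8 of length 4, 8 of length 5. Total 27.

27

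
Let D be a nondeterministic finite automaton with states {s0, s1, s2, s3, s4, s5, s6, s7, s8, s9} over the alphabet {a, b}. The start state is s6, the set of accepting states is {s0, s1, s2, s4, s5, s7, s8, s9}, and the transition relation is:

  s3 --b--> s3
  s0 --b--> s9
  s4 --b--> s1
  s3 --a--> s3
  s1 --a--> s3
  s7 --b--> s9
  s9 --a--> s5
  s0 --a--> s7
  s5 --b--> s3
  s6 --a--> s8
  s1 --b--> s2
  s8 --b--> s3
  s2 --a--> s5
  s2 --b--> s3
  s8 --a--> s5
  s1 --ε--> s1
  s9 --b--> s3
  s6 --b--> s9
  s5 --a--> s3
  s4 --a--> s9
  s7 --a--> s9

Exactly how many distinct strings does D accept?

The useful subgraph on states {s5, s6, s8, s9} is acyclic, so L(D) is finite; the longest accepting path visits 3 useful states, giving maximum string length 2.
Counting accepting paths from s6 by length: 2 of length 1, 2 of length 2. Total 4.

4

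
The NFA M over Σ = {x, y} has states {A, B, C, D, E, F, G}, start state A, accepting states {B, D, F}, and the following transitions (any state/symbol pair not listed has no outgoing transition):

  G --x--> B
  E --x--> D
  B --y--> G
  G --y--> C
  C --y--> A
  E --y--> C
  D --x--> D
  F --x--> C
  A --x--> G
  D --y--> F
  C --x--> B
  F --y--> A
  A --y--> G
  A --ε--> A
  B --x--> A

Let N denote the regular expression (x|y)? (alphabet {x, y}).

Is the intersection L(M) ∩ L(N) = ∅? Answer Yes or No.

Yes

Converting the expression N to a DFA (subset construction, then merging equivalent states) gives the minimal DFA with states {n0, n1, n2}, start state n0, accepting states {n0, n1} and transitions n0: x→n1, y→n1; n1: x→n2, y→n2; n2: x→n2, y→n2.
Exploring the product automaton M × N from the start pair (A, n0), following both machines on each input symbol, reaches 6 state pairs: (A, n0), (G, n1), (B, n2), (C, n2), (A, n2), (G, n2).
M accepts in {B, D, F} and N accepts in {n0, n1}; no reachable pair has both components accepting, so no string drives both machines to acceptance simultaneously and L(M) ∩ L(N) = ∅.
So no string is accepted by both, and the intersection is empty.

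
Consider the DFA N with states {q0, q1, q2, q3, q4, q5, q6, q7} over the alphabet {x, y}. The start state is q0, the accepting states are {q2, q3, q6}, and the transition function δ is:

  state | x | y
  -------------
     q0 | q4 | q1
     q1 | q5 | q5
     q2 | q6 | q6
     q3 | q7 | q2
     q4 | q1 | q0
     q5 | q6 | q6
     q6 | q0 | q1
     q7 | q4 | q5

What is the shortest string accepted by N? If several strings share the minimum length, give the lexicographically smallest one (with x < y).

A breadth-first search from q0 reaches an accepting state first via the path q0 → q1 → q5 → q6 on input yxx.
No string of length < 3 is accepted (BFS exhausts all shorter strings without reaching an accepting state), and yxx is the lexicographically least accepting string of length 3.

yxx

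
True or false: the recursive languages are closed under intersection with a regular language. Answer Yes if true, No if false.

A regular language is decidable (simulate its DFA), so run that check and the decider for L and accept iff both accept; everything halts.
So the recursive languages are closed under intersection with a regular language.

Yes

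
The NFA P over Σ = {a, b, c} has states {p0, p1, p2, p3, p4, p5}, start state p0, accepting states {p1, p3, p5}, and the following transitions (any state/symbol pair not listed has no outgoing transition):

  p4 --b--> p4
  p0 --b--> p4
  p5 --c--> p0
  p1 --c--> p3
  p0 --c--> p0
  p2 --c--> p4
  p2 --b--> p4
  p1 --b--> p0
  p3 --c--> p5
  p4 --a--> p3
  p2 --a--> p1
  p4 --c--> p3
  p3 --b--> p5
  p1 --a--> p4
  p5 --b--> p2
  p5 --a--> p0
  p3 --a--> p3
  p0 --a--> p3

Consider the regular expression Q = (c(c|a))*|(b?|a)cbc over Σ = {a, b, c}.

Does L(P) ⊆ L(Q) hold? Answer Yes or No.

The string a is in L(P) but not in L(Q).
So L(P) ⊄ L(Q).

No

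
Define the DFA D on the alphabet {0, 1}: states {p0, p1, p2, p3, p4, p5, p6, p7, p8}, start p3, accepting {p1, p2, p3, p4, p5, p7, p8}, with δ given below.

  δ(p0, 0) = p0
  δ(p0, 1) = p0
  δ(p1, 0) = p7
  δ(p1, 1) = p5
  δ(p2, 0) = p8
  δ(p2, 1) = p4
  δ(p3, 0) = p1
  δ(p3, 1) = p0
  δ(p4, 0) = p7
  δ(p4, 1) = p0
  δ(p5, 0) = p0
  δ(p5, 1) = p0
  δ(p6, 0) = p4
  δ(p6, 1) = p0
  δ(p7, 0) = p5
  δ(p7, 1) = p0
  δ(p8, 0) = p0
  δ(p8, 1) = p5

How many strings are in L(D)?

The useful subgraph on states {p1, p3, p5, p7} is acyclic, so L(D) is finite; the longest accepting path visits 4 useful states, giving maximum string length 3.
Counting accepting paths from p3 by length: 1 of length 0, 1 of length 1, 2 of length 2, 1 of length 3. Total 5.

5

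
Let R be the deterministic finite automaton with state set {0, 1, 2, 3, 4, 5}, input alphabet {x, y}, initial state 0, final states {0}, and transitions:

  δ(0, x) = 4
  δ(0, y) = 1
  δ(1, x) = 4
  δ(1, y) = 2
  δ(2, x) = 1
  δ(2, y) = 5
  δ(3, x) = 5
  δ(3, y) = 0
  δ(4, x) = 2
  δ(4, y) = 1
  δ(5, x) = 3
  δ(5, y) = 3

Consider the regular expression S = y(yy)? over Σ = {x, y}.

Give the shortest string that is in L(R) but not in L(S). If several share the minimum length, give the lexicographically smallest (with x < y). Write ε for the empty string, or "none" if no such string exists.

The empty string ε is accepted by R but not by S.
Since ε is the unique shortest string, it is the required witness.

ε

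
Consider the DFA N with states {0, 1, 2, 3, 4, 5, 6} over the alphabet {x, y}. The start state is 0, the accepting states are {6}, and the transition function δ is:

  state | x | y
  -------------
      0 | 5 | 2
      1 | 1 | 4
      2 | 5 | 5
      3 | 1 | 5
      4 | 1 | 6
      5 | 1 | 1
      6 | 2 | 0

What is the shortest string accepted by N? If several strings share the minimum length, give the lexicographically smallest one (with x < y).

xxyy

A breadth-first search from 0 reaches an accepting state first via the path 0 → 5 → 1 → 4 → 6 on input xxyy.
No string of length < 4 is accepted (BFS exhausts all shorter strings without reaching an accepting state), and xxyy is the lexicographically least accepting string of length 4.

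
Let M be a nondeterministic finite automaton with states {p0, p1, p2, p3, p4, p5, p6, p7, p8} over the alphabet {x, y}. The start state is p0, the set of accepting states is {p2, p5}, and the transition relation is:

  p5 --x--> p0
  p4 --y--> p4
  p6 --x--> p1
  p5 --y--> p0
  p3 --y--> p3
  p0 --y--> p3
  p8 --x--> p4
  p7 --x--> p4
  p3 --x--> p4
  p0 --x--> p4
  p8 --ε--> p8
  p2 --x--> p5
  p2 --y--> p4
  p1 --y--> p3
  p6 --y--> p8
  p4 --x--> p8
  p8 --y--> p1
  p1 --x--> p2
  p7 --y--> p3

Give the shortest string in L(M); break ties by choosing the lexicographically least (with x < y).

A breadth-first search from p0 reaches an accepting state first via the path p0 → p4 → p8 → p1 → p2 on input xxyx.
No string of length < 4 is accepted (BFS exhausts all shorter strings without reaching an accepting state), and xxyx is the lexicographically least accepting string of length 4.

xxyx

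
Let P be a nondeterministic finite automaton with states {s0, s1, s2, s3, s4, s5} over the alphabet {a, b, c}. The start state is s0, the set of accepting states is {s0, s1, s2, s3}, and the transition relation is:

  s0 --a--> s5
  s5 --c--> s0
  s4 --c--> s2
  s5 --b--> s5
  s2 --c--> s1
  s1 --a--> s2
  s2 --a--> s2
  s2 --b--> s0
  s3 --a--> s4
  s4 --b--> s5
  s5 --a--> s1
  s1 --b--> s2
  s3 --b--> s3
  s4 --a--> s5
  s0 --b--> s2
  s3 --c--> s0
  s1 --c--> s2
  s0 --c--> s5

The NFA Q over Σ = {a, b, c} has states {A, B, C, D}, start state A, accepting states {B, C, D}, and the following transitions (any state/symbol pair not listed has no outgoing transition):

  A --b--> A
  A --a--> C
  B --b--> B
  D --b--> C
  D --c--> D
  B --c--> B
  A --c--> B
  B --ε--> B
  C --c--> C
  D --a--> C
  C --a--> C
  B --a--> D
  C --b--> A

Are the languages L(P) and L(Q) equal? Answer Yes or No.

The empty string ε is accepted by P but rejected by Q.
So L(P) ≠ L(Q).

No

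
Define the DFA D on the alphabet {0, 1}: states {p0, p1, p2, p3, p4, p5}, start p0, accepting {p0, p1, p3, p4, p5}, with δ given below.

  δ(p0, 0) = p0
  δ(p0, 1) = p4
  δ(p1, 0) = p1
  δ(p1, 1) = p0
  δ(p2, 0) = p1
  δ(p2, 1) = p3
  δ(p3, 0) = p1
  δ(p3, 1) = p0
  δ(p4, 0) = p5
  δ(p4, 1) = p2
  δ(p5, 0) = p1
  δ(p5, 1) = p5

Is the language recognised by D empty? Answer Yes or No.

No

The empty string ε is accepted: the run p0 ends in the accepting state p0.
Since at least one string is accepted, L(D) is not empty.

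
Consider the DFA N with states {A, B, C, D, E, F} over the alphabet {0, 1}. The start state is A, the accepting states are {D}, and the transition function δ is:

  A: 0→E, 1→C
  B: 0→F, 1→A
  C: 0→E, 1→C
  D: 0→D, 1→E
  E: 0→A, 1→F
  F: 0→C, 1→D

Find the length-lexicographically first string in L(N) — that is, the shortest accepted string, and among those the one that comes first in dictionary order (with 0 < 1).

A breadth-first search from A reaches an accepting state first via the path A → E → F → D on input 011.
No string of length < 3 is accepted (BFS exhausts all shorter strings without reaching an accepting state), and 011 is the lexicographically least accepting string of length 3.

011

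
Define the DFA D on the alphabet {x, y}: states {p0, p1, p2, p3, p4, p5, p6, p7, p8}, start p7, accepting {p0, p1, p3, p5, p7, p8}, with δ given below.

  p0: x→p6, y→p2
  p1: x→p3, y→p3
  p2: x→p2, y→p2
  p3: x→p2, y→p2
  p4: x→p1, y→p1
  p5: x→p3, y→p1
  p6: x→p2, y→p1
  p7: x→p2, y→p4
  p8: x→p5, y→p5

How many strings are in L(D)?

The useful subgraph on states {p1, p3, p4, p7} is acyclic, so L(D) is finite; the longest accepting path visits 4 useful states, giving maximum string length 3.
Counting accepting paths from p7 by length: 1 of length 0, 2 of length 2, 4 of length 3. Total 7.

7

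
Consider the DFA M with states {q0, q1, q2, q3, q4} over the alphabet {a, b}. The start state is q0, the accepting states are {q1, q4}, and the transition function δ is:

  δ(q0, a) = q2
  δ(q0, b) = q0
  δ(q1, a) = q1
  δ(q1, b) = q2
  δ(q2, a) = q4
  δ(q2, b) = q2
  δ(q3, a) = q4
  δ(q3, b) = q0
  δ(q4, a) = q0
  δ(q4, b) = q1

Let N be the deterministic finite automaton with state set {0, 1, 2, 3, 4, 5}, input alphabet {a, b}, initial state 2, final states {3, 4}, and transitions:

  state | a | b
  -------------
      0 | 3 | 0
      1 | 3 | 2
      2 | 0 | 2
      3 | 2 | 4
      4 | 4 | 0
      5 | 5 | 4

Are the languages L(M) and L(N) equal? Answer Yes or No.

Exploring the product automaton M × N from the start pair (q0, 2), following both machines on each input symbol, reaches 4 state pairs: (q0, 2), (q2, 0), (q4, 3), (q1, 4).
M accepts in {q1, q4} and N accepts in {3, 4}. In every reachable pair the two components are either both accepting — (q4, 3), (q1, 4) — or both non-accepting, so no string is accepted by exactly one of the machines: L(M) \ L(N) and L(N) \ L(M) are both empty.
Hence every string is accepted by M iff it is accepted by N, and the two languages coincide.

Yes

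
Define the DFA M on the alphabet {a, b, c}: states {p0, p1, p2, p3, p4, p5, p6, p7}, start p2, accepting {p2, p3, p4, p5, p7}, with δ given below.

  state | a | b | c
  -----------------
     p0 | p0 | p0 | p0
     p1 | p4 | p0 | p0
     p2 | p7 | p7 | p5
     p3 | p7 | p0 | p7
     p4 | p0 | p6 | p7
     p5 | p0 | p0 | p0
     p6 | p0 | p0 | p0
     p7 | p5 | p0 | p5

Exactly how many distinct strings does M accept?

8

The useful subgraph on states {p2, p5, p7} is acyclic, so L(M) is finite; the longest accepting path visits 3 useful states, giving maximum string length 2.
Counting accepting paths from p2 by length: 1 of length 0, 3 of length 1, 4 of length 2. Total 8.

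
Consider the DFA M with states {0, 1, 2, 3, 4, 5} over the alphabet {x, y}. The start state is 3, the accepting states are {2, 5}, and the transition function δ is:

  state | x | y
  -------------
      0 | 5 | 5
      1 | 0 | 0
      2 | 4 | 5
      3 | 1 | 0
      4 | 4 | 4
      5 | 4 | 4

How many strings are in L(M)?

6

The useful subgraph on states {0, 1, 3, 5} is acyclic, so L(M) is finite; the longest accepting path visits 4 useful states, giving maximum string length 3.
Counting accepting paths from 3 by length: 2 of length 2, 4 of length 3. Total 6.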